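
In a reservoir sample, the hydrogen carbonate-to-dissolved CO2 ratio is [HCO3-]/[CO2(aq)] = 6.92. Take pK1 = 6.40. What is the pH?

pH = 7.24

From K1 = [H⁺][HCO3-]/[CO2(aq)]:  pH = pK1 + log₁₀([HCO3-]/[CO2(aq)])
log₁₀(6.92) = +0.840
pH = 6.40 + (+0.840) = 7.24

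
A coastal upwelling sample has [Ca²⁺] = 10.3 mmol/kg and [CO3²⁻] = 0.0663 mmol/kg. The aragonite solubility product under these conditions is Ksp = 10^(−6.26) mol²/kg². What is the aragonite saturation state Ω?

Ω = 1.24

Ksp = 10^(−6.26) = 5.495×10^-7
Ω = [Ca²⁺][CO3²⁻]/Ksp = (10.3×10^-3)(0.0663×10^-3) / 5.495×10^-7 = 1.24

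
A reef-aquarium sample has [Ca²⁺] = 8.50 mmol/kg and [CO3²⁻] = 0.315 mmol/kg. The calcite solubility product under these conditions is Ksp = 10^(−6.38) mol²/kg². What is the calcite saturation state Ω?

Ksp = 10^(−6.38) = 4.169×10^-7
Ω = [Ca²⁺][CO3²⁻]/Ksp = (8.50×10^-3)(0.315×10^-3) / 4.169×10^-7 = 6.42

Ω = 6.42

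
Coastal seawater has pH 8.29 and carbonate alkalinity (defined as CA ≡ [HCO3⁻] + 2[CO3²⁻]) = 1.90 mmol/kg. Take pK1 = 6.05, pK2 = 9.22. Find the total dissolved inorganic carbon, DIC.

DIC = 1.73 mmol/kg

CA = [HCO3⁻] + 2[CO3²⁻] = (α₁ + 2α₂)·DIC
At pH 8.29: [H⁺]/K1 = 10^-2.24 = 0.0057544, K2/[H⁺] = 10^-0.93 = 0.11749
α₁ = 1/(1 + 0.0057544 + 0.11749) = 1/1.1232 = 0.8903; α₂ = α₁·K2/[H⁺] = 0.1046
α₁ + 2α₂ = 1.0995
DIC = CA / (α₁ + 2α₂) = 1.90 / 1.0995 = 1.73 mmol/kg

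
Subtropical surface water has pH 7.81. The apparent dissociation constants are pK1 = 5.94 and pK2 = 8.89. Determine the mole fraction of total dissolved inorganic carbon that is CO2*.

α₀ = 1 / (1 + K1/[H⁺] + K1K2/[H⁺]²) = 1 / (1 + 10^+1.87 + 10^+0.79)
   = 1 / (1 + 74.131 + 6.1660) = 1/81.297 = 0.01230

α₀ = 0.0123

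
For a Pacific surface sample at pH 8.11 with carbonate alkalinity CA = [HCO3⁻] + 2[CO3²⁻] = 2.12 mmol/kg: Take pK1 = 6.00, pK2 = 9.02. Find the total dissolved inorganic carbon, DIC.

CA = [HCO3⁻] + 2[CO3²⁻] = (α₁ + 2α₂)·DIC
At pH 8.11: [H⁺]/K1 = 10^-2.11 = 0.0077625, K2/[H⁺] = 10^-0.91 = 0.12303
α₁ = 1/(1 + 0.0077625 + 0.12303) = 1/1.1308 = 0.8843; α₂ = α₁·K2/[H⁺] = 0.1088
α₁ + 2α₂ = 1.1019
DIC = CA / (α₁ + 2α₂) = 2.12 / 1.1019 = 1.92 mmol/kg

DIC = 1.92 mmol/kg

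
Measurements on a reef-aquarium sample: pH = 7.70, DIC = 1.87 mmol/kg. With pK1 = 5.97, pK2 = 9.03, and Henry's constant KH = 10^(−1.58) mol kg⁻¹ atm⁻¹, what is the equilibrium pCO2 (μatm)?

α₀ = 1 / (1 + K1/[H⁺] + K1K2/[H⁺]²) = 1 / (1 + 10^+1.73 + 10^+0.40)
   = 1 / (1 + 53.703 + 2.5119) = 1/57.215 = 0.01748
[CO2*] = α₀ × DIC = 0.01748 × 1.87 = 0.03268 mmol/kg
pCO2 = [CO2*]/KH = 3.268×10^-5 / 2.630×10^-2 = 1240 μatm

pCO2 = 1240 μatm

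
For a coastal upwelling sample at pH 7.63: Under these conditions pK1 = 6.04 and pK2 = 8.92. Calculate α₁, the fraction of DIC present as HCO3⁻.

α₁ = 0.929

α₁ = 1 / (1 + [H⁺]/K1 + K2/[H⁺]) = 1 / (1 + 10^-1.59 + 10^-1.29)
   = 1 / (1 + 0.025704 + 0.051286) = 1/1.0770 = 0.9285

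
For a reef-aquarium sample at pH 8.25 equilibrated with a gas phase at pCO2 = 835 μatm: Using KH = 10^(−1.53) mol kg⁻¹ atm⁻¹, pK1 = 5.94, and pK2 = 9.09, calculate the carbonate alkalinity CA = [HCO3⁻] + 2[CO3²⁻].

CA = 6.49 mmol/kg

[CO2*] = KH · pCO2 = 10^(−1.53) × 835×10^-6 = 2.464×10^-5 mol/kg
α₀ = 1/(1 + K1/[H⁺] + K1K2/[H⁺]²) = 1/(1 + 10^+2.31 + 10^+1.47) = 0.004261
DIC = [CO2*]/α₀ = 2.464×10^-5 / 0.004261 = 5.783 mmol/kg
CA = (α₁ + 2α₂)·DIC = (0.8700 + 2×0.1258) × 5.783 = 6.49 mmol/kg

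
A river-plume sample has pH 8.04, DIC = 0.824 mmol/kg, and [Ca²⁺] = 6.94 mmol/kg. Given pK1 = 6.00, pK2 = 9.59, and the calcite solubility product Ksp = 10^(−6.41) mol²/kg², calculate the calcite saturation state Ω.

α₂ = 1 / (1 + [H⁺]/K2 + [H⁺]²/(K1K2)) = 1 / (1 + 10^+1.55 + 10^-0.49)
   = 1 / (1 + 35.481 + 0.32359) = 1/36.805 = 0.02717
[CO3²⁻] = α₂ × DIC = 0.02717 × 0.824 = 0.02239 mmol/kg
Ksp = 10^(−6.41) = 3.890×10^-7
Ω = [Ca²⁺][CO3²⁻]/Ksp = (6.94×10^-3)(2.239×10^-5) / 3.890×10^-7 = 0.399

Ω = 0.399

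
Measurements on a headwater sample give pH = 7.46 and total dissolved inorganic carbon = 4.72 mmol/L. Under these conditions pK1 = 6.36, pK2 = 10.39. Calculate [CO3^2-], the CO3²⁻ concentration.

α₂ = 1 / (1 + [H⁺]/K2 + [H⁺]²/(K1K2)) = 1 / (1 + 10^+2.93 + 10^+1.83)
   = 1 / (1 + 851.14 + 67.608) = 1/919.75 = 0.001087
[CO3²⁻] = α₂ × DIC = 0.001087 × 4.72 = 0.00513 mmol/L = 5.13 μmol/L

[CO3²⁻] = 5.13 μmol/L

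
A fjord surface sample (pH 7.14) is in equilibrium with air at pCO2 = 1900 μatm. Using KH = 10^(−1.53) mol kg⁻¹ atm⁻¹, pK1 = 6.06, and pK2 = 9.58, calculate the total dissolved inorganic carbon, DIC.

DIC = 0.733 mmol/kg

[CO2*] = KH · pCO2 = 10^(−1.53) × 1900×10^-6 = 5.607×10^-5 mol/kg
α₀ = 1/(1 + K1/[H⁺] + K1K2/[H⁺]²) = 1/(1 + 10^+1.08 + 10^-1.36) = 0.07653
DIC = [CO2*]/α₀ = 5.607×10^-5 / 0.07653 = 0.733 mmol/kg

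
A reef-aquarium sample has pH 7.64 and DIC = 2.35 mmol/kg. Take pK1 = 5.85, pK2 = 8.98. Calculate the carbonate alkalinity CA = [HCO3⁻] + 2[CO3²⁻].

CA = 2.42 mmol/kg

CA = [HCO3⁻] + 2[CO3²⁻] = (α₁ + 2α₂)·DIC
At pH 7.64: [H⁺]/K1 = 10^-1.79 = 0.016218, K2/[H⁺] = 10^-1.34 = 0.045709
α₁ = 1/(1 + 0.016218 + 0.045709) = 1/1.0619 = 0.9417; α₂ = α₁·K2/[H⁺] = 0.04304
α₁ + 2α₂ = 1.0278
CA = 1.0278 × 2.35 = 2.42 mmol/kg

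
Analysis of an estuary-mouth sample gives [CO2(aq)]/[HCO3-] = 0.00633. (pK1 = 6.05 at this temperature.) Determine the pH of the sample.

From K1 = [H⁺][HCO3-]/[CO2(aq)]:  pH = pK1 − log₁₀([CO2(aq)]/[HCO3-])
log₁₀(0.00633) = -2.199
pH = 6.05 − (-2.199) = 8.25

pH = 8.25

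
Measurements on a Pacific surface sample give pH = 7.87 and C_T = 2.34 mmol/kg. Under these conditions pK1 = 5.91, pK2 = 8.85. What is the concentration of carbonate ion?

[CO3²⁻] = 0.220 mmol/kg

α₂ = 1 / (1 + [H⁺]/K2 + [H⁺]²/(K1K2)) = 1 / (1 + 10^+0.98 + 10^-0.98)
   = 1 / (1 + 9.5499 + 0.10471) = 1/10.655 = 0.09386
[CO3²⁻] = α₂ × DIC = 0.09386 × 2.34 = 0.220 mmol/kg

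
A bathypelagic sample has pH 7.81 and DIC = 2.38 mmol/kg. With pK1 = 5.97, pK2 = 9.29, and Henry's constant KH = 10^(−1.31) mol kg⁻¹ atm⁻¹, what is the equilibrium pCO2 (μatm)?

α₀ = 1 / (1 + K1/[H⁺] + K1K2/[H⁺]²) = 1 / (1 + 10^+1.84 + 10^+0.36)
   = 1 / (1 + 69.183 + 2.2909) = 1/72.474 = 0.01380
[CO2*] = α₀ × DIC = 0.01380 × 2.38 = 0.03284 mmol/kg
pCO2 = [CO2*]/KH = 3.284×10^-5 / 4.898×10^-2 = 670 μatm

pCO2 = 670 μatm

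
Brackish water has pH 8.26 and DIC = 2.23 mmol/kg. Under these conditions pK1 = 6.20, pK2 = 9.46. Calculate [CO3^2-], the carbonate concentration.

α₂ = 1 / (1 + [H⁺]/K2 + [H⁺]²/(K1K2)) = 1 / (1 + 10^+1.20 + 10^-0.86)
   = 1 / (1 + 15.849 + 0.13804) = 1/16.987 = 0.05887
[CO3²⁻] = α₂ × DIC = 0.05887 × 2.23 = 0.131 mmol/kg

[CO3²⁻] = 0.131 mmol/kg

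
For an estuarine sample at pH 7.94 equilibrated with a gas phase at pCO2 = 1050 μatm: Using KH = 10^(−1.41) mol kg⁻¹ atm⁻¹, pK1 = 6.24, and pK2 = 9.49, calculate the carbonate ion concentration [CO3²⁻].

[CO3²⁻] = 0.0577 mmol/kg

[CO2*] = KH · pCO2 = 10^(−1.41) × 1050×10^-6 = 4.085×10^-5 mol/kg
α₀ = 1/(1 + K1/[H⁺] + K1K2/[H⁺]²) = 1/(1 + 10^+1.70 + 10^+0.15) = 0.01904
DIC = [CO2*]/α₀ = 4.085×10^-5 / 0.01904 = 2.146 mmol/kg
[CO3²⁻] = α₂·DIC; α₂ = 0.02689, so [CO3²⁻] = 0.02689 × 2.146 = 0.0577 mmol/kg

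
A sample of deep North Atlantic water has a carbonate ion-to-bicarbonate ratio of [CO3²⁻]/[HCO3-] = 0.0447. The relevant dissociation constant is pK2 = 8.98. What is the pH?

pH = 7.63

From K2 = [H⁺][CO3²⁻]/[HCO3-]:  pH = pK2 + log₁₀([CO3²⁻]/[HCO3-])
log₁₀(0.0447) = -1.350
pH = 8.98 + (-1.350) = 7.63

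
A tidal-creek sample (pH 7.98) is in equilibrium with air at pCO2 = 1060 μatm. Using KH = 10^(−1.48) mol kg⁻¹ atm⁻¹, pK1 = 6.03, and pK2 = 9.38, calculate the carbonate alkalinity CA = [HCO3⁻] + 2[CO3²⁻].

[CO2*] = KH · pCO2 = 10^(−1.48) × 1060×10^-6 = 3.510×10^-5 mol/kg
α₀ = 1/(1 + K1/[H⁺] + K1K2/[H⁺]²) = 1/(1 + 10^+1.95 + 10^+0.55) = 0.01068
DIC = [CO2*]/α₀ = 3.510×10^-5 / 0.01068 = 3.288 mmol/kg
CA = (α₁ + 2α₂)·DIC = (0.9514 + 2×0.03788) × 3.288 = 3.38 mmol/kg

CA = 3.38 mmol/kg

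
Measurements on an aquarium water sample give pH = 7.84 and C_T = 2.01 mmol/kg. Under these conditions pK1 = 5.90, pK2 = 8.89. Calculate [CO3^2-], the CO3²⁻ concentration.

α₂ = 1 / (1 + [H⁺]/K2 + [H⁺]²/(K1K2)) = 1 / (1 + 10^+1.05 + 10^-0.89)
   = 1 / (1 + 11.220 + 0.12882) = 1/12.349 = 0.08098
[CO3²⁻] = α₂ × DIC = 0.08098 × 2.01 = 0.163 mmol/kg

[CO3²⁻] = 0.163 mmol/kg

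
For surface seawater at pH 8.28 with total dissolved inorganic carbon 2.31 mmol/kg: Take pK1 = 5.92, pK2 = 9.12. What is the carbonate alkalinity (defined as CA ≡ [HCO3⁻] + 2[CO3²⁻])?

CA = 2.59 mmol/kg

CA = [HCO3⁻] + 2[CO3²⁻] = (α₁ + 2α₂)·DIC
At pH 8.28: [H⁺]/K1 = 10^-2.36 = 0.0043652, K2/[H⁺] = 10^-0.84 = 0.14454
α₁ = 1/(1 + 0.0043652 + 0.14454) = 1/1.1489 = 0.8704; α₂ = α₁·K2/[H⁺] = 0.1258
α₁ + 2α₂ = 1.1220
CA = 1.1220 × 2.31 = 2.59 mmol/kg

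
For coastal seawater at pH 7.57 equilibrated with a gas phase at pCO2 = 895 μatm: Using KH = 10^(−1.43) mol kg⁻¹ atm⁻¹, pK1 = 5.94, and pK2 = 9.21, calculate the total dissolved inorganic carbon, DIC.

[CO2*] = KH · pCO2 = 10^(−1.43) × 895×10^-6 = 3.325×10^-5 mol/kg
α₀ = 1/(1 + K1/[H⁺] + K1K2/[H⁺]²) = 1/(1 + 10^+1.63 + 10^-0.01) = 0.02240
DIC = [CO2*]/α₀ = 3.325×10^-5 / 0.02240 = 1.48 mmol/kg

DIC = 1.48 mmol/kg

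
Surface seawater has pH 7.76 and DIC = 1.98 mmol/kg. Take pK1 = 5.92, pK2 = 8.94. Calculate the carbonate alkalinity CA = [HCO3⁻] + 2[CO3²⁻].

CA = [HCO3⁻] + 2[CO3²⁻] = (α₁ + 2α₂)·DIC
At pH 7.76: [H⁺]/K1 = 10^-1.84 = 0.014454, K2/[H⁺] = 10^-1.18 = 0.066069
α₁ = 1/(1 + 0.014454 + 0.066069) = 1/1.0805 = 0.9255; α₂ = α₁·K2/[H⁺] = 0.06115
α₁ + 2α₂ = 1.0478
CA = 1.0478 × 1.98 = 2.07 mmol/kg

CA = 2.07 mmol/kg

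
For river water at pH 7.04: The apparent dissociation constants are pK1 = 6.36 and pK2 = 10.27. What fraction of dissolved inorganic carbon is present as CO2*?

α₀ = 1 / (1 + K1/[H⁺] + K1K2/[H⁺]²) = 1 / (1 + 10^+0.68 + 10^-2.55)
   = 1 / (1 + 4.7863 + 0.0028184) = 1/5.7891 = 0.1727

α₀ = 0.173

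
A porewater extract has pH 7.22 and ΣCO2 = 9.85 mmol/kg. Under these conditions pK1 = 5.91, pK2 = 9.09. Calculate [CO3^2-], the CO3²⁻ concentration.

[CO3²⁻] = 0.125 mmol/kg

α₂ = 1 / (1 + [H⁺]/K2 + [H⁺]²/(K1K2)) = 1 / (1 + 10^+1.87 + 10^+0.56)
   = 1 / (1 + 74.131 + 3.6308) = 1/78.762 = 0.01270
[CO3²⁻] = α₂ × DIC = 0.01270 × 9.85 = 0.125 mmol/kg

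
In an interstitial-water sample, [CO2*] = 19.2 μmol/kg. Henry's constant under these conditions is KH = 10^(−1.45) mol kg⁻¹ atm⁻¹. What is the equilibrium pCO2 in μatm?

pCO2 = 541 μatm

KH = 10^(−1.45) = 3.548×10^-2 mol kg⁻¹ atm⁻¹
pCO2 = [CO2*]/KH = 19.2×10^-6 / 3.548×10^-2 = 5.41×10^-4 atm = 541 μatm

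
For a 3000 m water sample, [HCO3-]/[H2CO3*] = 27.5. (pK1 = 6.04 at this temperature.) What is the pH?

From K1 = [H⁺][HCO3-]/[H2CO3*]:  pH = pK1 + log₁₀([HCO3-]/[H2CO3*])
log₁₀(27.5) = +1.439
pH = 6.04 + (+1.439) = 7.48

pH = 7.48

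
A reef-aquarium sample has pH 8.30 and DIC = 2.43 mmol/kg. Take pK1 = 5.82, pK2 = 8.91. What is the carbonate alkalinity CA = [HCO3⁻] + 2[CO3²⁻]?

CA = [HCO3⁻] + 2[CO3²⁻] = (α₁ + 2α₂)·DIC
At pH 8.30: [H⁺]/K1 = 10^-2.48 = 0.0033113, K2/[H⁺] = 10^-0.61 = 0.24547
α₁ = 1/(1 + 0.0033113 + 0.24547) = 1/1.2488 = 0.8008; α₂ = α₁·K2/[H⁺] = 0.1966
α₁ + 2α₂ = 1.1939
CA = 1.1939 × 2.43 = 2.90 mmol/kg

CA = 2.90 mmol/kg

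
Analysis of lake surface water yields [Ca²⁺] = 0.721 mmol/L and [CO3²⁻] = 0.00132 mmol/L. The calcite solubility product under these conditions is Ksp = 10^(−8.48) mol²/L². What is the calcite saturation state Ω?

Ksp = 10^(−8.48) = 3.311×10^-9
Ω = [Ca²⁺][CO3²⁻]/Ksp = (0.721×10^-3)(0.00132×10^-3) / 3.311×10^-9 = 0.287

Ω = 0.287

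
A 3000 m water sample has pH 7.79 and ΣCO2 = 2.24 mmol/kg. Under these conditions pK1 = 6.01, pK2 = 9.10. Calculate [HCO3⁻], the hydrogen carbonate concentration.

α₁ = 1 / (1 + [H⁺]/K1 + K2/[H⁺]) = 1 / (1 + 10^-1.78 + 10^-1.31)
   = 1 / (1 + 0.016596 + 0.048978) = 1/1.0656 = 0.9385
[HCO3⁻] = α₁ × DIC = 0.9385 × 2.24 = 2.10 mmol/kg

[HCO3⁻] = 2.10 mmol/kg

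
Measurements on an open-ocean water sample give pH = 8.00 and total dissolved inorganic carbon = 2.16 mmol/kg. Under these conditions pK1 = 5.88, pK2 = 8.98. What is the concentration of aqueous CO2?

α₀ = 1 / (1 + K1/[H⁺] + K1K2/[H⁺]²) = 1 / (1 + 10^+2.12 + 10^+1.14)
   = 1 / (1 + 131.83 + 13.804) = 1/146.63 = 0.006820
[CO2*] = α₀ × DIC = 0.006820 × 2.16 = 0.0147 mmol/kg = 14.7 μmol/kg

[CO2*] = 14.7 μmol/kg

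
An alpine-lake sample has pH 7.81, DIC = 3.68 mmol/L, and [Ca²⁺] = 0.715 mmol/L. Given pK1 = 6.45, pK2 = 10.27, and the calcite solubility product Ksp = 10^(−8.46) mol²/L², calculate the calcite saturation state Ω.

α₂ = 1 / (1 + [H⁺]/K2 + [H⁺]²/(K1K2)) = 1 / (1 + 10^+2.46 + 10^+1.10)
   = 1 / (1 + 288.40 + 12.589) = 1/301.99 = 0.003311
[CO3²⁻] = α₂ × DIC = 0.003311 × 3.68 = 0.01219 mmol/L = 12.19 μmol/L
Ksp = 10^(−8.46) = 3.467×10^-9
Ω = [Ca²⁺][CO3²⁻]/Ksp = (0.715×10^-3)(1.219×10^-5) / 3.467×10^-9 = 2.51

Ω = 2.51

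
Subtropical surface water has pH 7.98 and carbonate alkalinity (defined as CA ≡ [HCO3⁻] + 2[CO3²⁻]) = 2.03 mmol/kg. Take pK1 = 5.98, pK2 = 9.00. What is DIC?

DIC = 1.88 mmol/kg

CA = [HCO3⁻] + 2[CO3²⁻] = (α₁ + 2α₂)·DIC
At pH 7.98: [H⁺]/K1 = 10^-2.00 = 0.010000, K2/[H⁺] = 10^-1.02 = 0.095499
α₁ = 1/(1 + 0.010000 + 0.095499) = 1/1.1055 = 0.9046; α₂ = α₁·K2/[H⁺] = 0.08639
α₁ + 2α₂ = 1.0773
DIC = CA / (α₁ + 2α₂) = 2.03 / 1.0773 = 1.88 mmol/kg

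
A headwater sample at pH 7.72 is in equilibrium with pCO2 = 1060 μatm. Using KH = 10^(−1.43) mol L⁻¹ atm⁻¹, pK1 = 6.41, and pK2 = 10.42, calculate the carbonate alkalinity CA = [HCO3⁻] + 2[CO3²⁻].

CA = 0.807 mmol/L

[CO2*] = KH · pCO2 = 10^(−1.43) × 1060×10^-6 = 3.938×10^-5 mol/L
α₀ = 1/(1 + K1/[H⁺] + K1K2/[H⁺]²) = 1/(1 + 10^+1.31 + 10^-1.39) = 0.04660
DIC = [CO2*]/α₀ = 3.938×10^-5 / 0.04660 = 0.8451 mmol/L
CA = (α₁ + 2α₂)·DIC = (0.9515 + 2×0.001898) × 0.8451 = 0.807 mmol/L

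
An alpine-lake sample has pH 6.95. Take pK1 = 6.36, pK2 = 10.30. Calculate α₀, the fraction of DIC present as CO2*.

α₀ = 0.204

α₀ = 1 / (1 + K1/[H⁺] + K1K2/[H⁺]²) = 1 / (1 + 10^+0.59 + 10^-2.76)
   = 1 / (1 + 3.8905 + 0.0017378) = 1/4.8922 = 0.2044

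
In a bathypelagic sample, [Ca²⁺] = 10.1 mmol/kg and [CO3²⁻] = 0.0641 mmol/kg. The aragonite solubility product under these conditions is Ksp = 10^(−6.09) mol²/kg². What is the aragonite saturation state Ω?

Ω = 0.796

Ksp = 10^(−6.09) = 8.128×10^-7
Ω = [Ca²⁺][CO3²⁻]/Ksp = (10.1×10^-3)(0.0641×10^-3) / 8.128×10^-7 = 0.796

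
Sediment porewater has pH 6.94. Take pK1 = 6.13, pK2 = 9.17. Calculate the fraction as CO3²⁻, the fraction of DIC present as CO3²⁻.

α₂ = 0.00507

α₂ = 1 / (1 + [H⁺]/K2 + [H⁺]²/(K1K2)) = 1 / (1 + 10^+2.23 + 10^+1.42)
   = 1 / (1 + 169.82 + 26.303) = 1/197.13 = 0.005073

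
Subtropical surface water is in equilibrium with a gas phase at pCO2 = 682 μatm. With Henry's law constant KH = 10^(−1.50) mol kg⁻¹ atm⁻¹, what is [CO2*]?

KH = 10^(−1.50) = 3.162×10^-2 mol kg⁻¹ atm⁻¹
[CO2*] = KH · pCO2 = 3.162×10^-2 × 682×10^-6 atm = 2.16×10^-5 mol/kg

[CO2*] = 21.6 μmol/kg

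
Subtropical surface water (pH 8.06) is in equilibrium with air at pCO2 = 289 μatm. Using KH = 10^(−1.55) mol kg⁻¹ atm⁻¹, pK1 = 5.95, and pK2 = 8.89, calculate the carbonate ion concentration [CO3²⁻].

[CO2*] = KH · pCO2 = 10^(−1.55) × 289×10^-6 = 8.145×10^-6 mol/kg
α₀ = 1/(1 + K1/[H⁺] + K1K2/[H⁺]²) = 1/(1 + 10^+2.11 + 10^+1.28) = 0.006717
DIC = [CO2*]/α₀ = 8.145×10^-6 / 0.006717 = 1.213 mmol/kg
[CO3²⁻] = α₂·DIC; α₂ = 0.1280, so [CO3²⁻] = 0.1280 × 1.213 = 0.155 mmol/kg

[CO3²⁻] = 0.155 mmol/kg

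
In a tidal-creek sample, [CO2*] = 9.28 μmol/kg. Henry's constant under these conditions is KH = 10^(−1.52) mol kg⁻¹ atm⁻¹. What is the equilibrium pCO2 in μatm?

KH = 10^(−1.52) = 3.020×10^-2 mol kg⁻¹ atm⁻¹
pCO2 = [CO2*]/KH = 9.28×10^-6 / 3.020×10^-2 = 3.07×10^-4 atm = 307 μatm

pCO2 = 307 μatm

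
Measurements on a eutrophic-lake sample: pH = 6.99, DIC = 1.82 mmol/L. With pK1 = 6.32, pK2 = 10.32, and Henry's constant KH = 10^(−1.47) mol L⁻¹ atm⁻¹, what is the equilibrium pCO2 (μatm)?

pCO2 = 9460 μatm

α₀ = 1 / (1 + K1/[H⁺] + K1K2/[H⁺]²) = 1 / (1 + 10^+0.67 + 10^-2.66)
   = 1 / (1 + 4.6774 + 0.0021878) = 1/5.6795 = 0.1761
[CO2*] = α₀ × DIC = 0.1761 × 1.82 = 0.3204 mmol/L
pCO2 = [CO2*]/KH = 3.204×10^-4 / 3.388×10^-2 = 9460 μatm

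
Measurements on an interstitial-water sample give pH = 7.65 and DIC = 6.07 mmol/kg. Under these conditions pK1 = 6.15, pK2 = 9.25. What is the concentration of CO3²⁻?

[CO3²⁻] = 0.144 mmol/kg

α₂ = 1 / (1 + [H⁺]/K2 + [H⁺]²/(K1K2)) = 1 / (1 + 10^+1.60 + 10^+0.10)
   = 1 / (1 + 39.811 + 1.2589) = 1/42.070 = 0.02377
[CO3²⁻] = α₂ × DIC = 0.02377 × 6.07 = 0.144 mmol/kg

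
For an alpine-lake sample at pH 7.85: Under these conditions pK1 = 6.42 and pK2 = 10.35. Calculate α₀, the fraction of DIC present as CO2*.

α₀ = 0.0357

α₀ = 1 / (1 + K1/[H⁺] + K1K2/[H⁺]²) = 1 / (1 + 10^+1.43 + 10^-1.07)
   = 1 / (1 + 26.915 + 0.085114) = 1/28.000 = 0.03571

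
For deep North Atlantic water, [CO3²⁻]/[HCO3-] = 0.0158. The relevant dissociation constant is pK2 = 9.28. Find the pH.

pH = 7.48

From K2 = [H⁺][CO3²⁻]/[HCO3-]:  pH = pK2 + log₁₀([CO3²⁻]/[HCO3-])
log₁₀(0.0158) = -1.801
pH = 9.28 + (-1.801) = 7.48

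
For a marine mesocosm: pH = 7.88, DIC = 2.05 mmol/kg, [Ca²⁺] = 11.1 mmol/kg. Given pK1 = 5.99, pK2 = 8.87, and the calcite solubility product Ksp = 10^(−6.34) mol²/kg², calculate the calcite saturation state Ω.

Ω = 4.57

α₂ = 1 / (1 + [H⁺]/K2 + [H⁺]²/(K1K2)) = 1 / (1 + 10^+0.99 + 10^-0.90)
   = 1 / (1 + 9.7724 + 0.12589) = 1/10.898 = 0.09176
[CO3²⁻] = α₂ × DIC = 0.09176 × 2.05 = 0.1881 mmol/kg
Ksp = 10^(−6.34) = 4.571×10^-7
Ω = [Ca²⁺][CO3²⁻]/Ksp = (11.1×10^-3)(1.881×10^-4) / 4.571×10^-7 = 4.57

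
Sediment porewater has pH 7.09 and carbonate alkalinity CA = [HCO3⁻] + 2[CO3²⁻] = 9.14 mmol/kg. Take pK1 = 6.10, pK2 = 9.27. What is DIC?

DIC = 10.0 mmol/kg

CA = [HCO3⁻] + 2[CO3²⁻] = (α₁ + 2α₂)·DIC
At pH 7.09: [H⁺]/K1 = 10^-0.99 = 0.10233, K2/[H⁺] = 10^-2.18 = 0.0066069
α₁ = 1/(1 + 0.10233 + 0.0066069) = 1/1.1089 = 0.9018; α₂ = α₁·K2/[H⁺] = 0.005958
α₁ + 2α₂ = 0.9137
DIC = CA / (α₁ + 2α₂) = 9.14 / 0.9137 = 10.0 mmol/kg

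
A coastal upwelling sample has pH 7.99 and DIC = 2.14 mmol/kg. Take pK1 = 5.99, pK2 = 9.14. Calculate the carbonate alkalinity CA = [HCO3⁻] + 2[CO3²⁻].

CA = [HCO3⁻] + 2[CO3²⁻] = (α₁ + 2α₂)·DIC
At pH 7.99: [H⁺]/K1 = 10^-2.00 = 0.010000, K2/[H⁺] = 10^-1.15 = 0.070795
α₁ = 1/(1 + 0.010000 + 0.070795) = 1/1.0808 = 0.9252; α₂ = α₁·K2/[H⁺] = 0.06550
α₁ + 2α₂ = 1.0562
CA = 1.0562 × 2.14 = 2.26 mmol/kg

CA = 2.26 mmol/kg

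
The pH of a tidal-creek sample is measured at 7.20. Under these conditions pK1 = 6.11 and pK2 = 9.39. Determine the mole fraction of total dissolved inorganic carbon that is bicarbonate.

α₁ = 0.919

α₁ = 1 / (1 + [H⁺]/K1 + K2/[H⁺]) = 1 / (1 + 10^-1.09 + 10^-2.19)
   = 1 / (1 + 0.081283 + 0.0064565) = 1/1.0877 = 0.9193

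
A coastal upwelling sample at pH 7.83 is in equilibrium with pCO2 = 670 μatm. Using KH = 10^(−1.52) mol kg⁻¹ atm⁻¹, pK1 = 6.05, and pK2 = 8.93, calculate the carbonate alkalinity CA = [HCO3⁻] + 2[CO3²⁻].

CA = 1.41 mmol/kg

[CO2*] = KH · pCO2 = 10^(−1.52) × 670×10^-6 = 2.023×10^-5 mol/kg
α₀ = 1/(1 + K1/[H⁺] + K1K2/[H⁺]²) = 1/(1 + 10^+1.78 + 10^+0.68) = 0.01514
DIC = [CO2*]/α₀ = 2.023×10^-5 / 0.01514 = 1.336 mmol/kg
CA = (α₁ + 2α₂)·DIC = (0.9124 + 2×0.07247) × 1.336 = 1.41 mmol/kg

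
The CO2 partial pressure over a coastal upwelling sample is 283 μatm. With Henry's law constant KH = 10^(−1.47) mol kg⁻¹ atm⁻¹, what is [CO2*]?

KH = 10^(−1.47) = 3.388×10^-2 mol kg⁻¹ atm⁻¹
[CO2*] = KH · pCO2 = 3.388×10^-2 × 283×10^-6 atm = 9.59×10^-6 mol/kg

[CO2*] = 9.59 μmol/kg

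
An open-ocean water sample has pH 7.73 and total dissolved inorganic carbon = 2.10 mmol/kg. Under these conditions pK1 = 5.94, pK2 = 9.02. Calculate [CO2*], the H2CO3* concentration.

[CO2*] = 0.0319 mmol/kg

α₀ = 1 / (1 + K1/[H⁺] + K1K2/[H⁺]²) = 1 / (1 + 10^+1.79 + 10^+0.50)
   = 1 / (1 + 61.660 + 3.1623) = 1/65.822 = 0.01519
[CO2*] = α₀ × DIC = 0.01519 × 2.10 = 0.0319 mmol/kg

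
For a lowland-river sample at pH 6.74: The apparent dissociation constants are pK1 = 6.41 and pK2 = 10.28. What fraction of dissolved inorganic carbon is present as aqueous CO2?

α₀ = 1 / (1 + K1/[H⁺] + K1K2/[H⁺]²) = 1 / (1 + 10^+0.33 + 10^-3.21)
   = 1 / (1 + 2.1380 + 0.00061660) = 1/3.1386 = 0.3186

α₀ = 0.319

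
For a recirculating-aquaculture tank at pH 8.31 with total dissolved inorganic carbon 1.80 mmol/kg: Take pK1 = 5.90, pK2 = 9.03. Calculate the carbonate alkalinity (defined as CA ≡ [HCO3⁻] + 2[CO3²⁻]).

CA = 2.08 mmol/kg

CA = [HCO3⁻] + 2[CO3²⁻] = (α₁ + 2α₂)·DIC
At pH 8.31: [H⁺]/K1 = 10^-2.41 = 0.0038905, K2/[H⁺] = 10^-0.72 = 0.19055
α₁ = 1/(1 + 0.0038905 + 0.19055) = 1/1.1944 = 0.8372; α₂ = α₁·K2/[H⁺] = 0.1595
α₁ + 2α₂ = 1.1563
CA = 1.1563 × 1.80 = 2.08 mmol/kg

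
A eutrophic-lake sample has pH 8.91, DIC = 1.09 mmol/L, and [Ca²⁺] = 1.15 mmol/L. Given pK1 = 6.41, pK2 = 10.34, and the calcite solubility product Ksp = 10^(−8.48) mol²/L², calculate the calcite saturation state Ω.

α₂ = 1 / (1 + [H⁺]/K2 + [H⁺]²/(K1K2)) = 1 / (1 + 10^+1.43 + 10^-1.07)
   = 1 / (1 + 26.915 + 0.085114) = 1/28.000 = 0.03571
[CO3²⁻] = α₂ × DIC = 0.03571 × 1.09 = 0.03893 mmol/L
Ksp = 10^(−8.48) = 3.311×10^-9
Ω = [Ca²⁺][CO3²⁻]/Ksp = (1.15×10^-3)(3.893×10^-5) / 3.311×10^-9 = 13.5

Ω = 13.5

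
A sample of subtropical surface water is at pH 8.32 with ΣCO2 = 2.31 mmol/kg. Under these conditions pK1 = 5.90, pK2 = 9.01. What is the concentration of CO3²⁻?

α₂ = 1 / (1 + [H⁺]/K2 + [H⁺]²/(K1K2)) = 1 / (1 + 10^+0.69 + 10^-1.73)
   = 1 / (1 + 4.8978 + 0.018621) = 1/5.9164 = 0.1690
[CO3²⁻] = α₂ × DIC = 0.1690 × 2.31 = 0.390 mmol/kg

[CO3²⁻] = 0.390 mmol/kg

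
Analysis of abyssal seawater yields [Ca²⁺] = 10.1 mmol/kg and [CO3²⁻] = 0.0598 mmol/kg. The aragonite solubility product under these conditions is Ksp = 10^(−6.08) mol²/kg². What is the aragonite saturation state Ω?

Ω = 0.726

Ksp = 10^(−6.08) = 8.318×10^-7
Ω = [Ca²⁺][CO3²⁻]/Ksp = (10.1×10^-3)(0.0598×10^-3) / 8.318×10^-7 = 0.726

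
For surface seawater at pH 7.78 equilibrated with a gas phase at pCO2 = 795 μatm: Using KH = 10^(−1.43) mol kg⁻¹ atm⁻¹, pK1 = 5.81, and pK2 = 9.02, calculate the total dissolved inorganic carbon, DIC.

DIC = 2.94 mmol/kg

[CO2*] = KH · pCO2 = 10^(−1.43) × 795×10^-6 = 2.954×10^-5 mol/kg
α₀ = 1/(1 + K1/[H⁺] + K1K2/[H⁺]²) = 1/(1 + 10^+1.97 + 10^+0.73) = 0.01003
DIC = [CO2*]/α₀ = 2.954×10^-5 / 0.01003 = 2.94 mmol/kg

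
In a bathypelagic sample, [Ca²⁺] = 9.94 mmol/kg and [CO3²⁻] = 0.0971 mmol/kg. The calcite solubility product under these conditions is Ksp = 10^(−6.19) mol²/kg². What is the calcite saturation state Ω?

Ksp = 10^(−6.19) = 6.457×10^-7
Ω = [Ca²⁺][CO3²⁻]/Ksp = (9.94×10^-3)(0.0971×10^-3) / 6.457×10^-7 = 1.49

Ω = 1.49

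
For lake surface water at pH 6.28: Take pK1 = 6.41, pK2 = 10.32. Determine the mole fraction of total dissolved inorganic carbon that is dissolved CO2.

α₀ = 1 / (1 + K1/[H⁺] + K1K2/[H⁺]²) = 1 / (1 + 10^-0.13 + 10^-4.17)
   = 1 / (1 + 0.74131 + 6.7608×10^-5) = 1/1.7414 = 0.5743

α₀ = 0.574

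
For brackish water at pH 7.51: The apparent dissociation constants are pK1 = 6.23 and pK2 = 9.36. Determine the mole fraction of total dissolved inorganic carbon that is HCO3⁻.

α₁ = 0.938

α₁ = 1 / (1 + [H⁺]/K1 + K2/[H⁺]) = 1 / (1 + 10^-1.28 + 10^-1.85)
   = 1 / (1 + 0.052481 + 0.014125) = 1/1.0666 = 0.9376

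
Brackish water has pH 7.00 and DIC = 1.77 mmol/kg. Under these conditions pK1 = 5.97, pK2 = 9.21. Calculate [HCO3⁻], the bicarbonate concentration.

[HCO3⁻] = 1.61 mmol/kg

α₁ = 1 / (1 + [H⁺]/K1 + K2/[H⁺]) = 1 / (1 + 10^-1.03 + 10^-2.21)
   = 1 / (1 + 0.093325 + 0.0061660) = 1/1.0995 = 0.9095
[HCO3⁻] = α₁ × DIC = 0.9095 × 1.77 = 1.61 mmol/kg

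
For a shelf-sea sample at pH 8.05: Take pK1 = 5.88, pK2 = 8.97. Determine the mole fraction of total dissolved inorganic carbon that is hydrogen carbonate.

α₁ = 1 / (1 + [H⁺]/K1 + K2/[H⁺]) = 1 / (1 + 10^-2.17 + 10^-0.92)
   = 1 / (1 + 0.0067608 + 0.12023) = 1/1.1270 = 0.8873

α₁ = 0.887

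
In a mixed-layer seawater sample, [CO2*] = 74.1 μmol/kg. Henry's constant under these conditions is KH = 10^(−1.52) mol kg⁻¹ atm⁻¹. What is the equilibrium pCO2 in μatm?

KH = 10^(−1.52) = 3.020×10^-2 mol kg⁻¹ atm⁻¹
pCO2 = [CO2*]/KH = 74.1×10^-6 / 3.020×10^-2 = 2.45×10^-3 atm = 2450 μatm

pCO2 = 2450 μatm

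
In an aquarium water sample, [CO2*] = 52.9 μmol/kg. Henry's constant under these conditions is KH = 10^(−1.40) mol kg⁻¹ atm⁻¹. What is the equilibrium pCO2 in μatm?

pCO2 = 1330 μatm

KH = 10^(−1.40) = 3.981×10^-2 mol kg⁻¹ atm⁻¹
pCO2 = [CO2*]/KH = 52.9×10^-6 / 3.981×10^-2 = 1.33×10^-3 atm = 1330 μatm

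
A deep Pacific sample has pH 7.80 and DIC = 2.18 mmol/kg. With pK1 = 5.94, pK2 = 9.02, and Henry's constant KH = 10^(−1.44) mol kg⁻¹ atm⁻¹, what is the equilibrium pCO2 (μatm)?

α₀ = 1 / (1 + K1/[H⁺] + K1K2/[H⁺]²) = 1 / (1 + 10^+1.86 + 10^+0.64)
   = 1 / (1 + 72.444 + 4.3652) = 1/77.809 = 0.01285
[CO2*] = α₀ × DIC = 0.01285 × 2.18 = 0.02802 mmol/kg
pCO2 = [CO2*]/KH = 2.802×10^-5 / 3.631×10^-2 = 772 μatm

pCO2 = 772 μatm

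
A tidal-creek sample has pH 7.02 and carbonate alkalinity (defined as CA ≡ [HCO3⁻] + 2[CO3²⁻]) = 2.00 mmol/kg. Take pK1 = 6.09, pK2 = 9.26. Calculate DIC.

DIC = 2.22 mmol/kg

CA = [HCO3⁻] + 2[CO3²⁻] = (α₁ + 2α₂)·DIC
At pH 7.02: [H⁺]/K1 = 10^-0.93 = 0.11749, K2/[H⁺] = 10^-2.24 = 0.0057544
α₁ = 1/(1 + 0.11749 + 0.0057544) = 1/1.1232 = 0.8903; α₂ = α₁·K2/[H⁺] = 0.005123
α₁ + 2α₂ = 0.9005
DIC = CA / (α₁ + 2α₂) = 2.00 / 0.9005 = 2.22 mmol/kg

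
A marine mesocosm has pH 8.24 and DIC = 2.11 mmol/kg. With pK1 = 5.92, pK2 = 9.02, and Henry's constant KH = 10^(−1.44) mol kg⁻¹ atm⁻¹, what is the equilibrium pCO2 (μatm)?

α₀ = 1 / (1 + K1/[H⁺] + K1K2/[H⁺]²) = 1 / (1 + 10^+2.32 + 10^+1.54)
   = 1 / (1 + 208.93 + 34.674) = 1/244.60 = 0.004088
[CO2*] = α₀ × DIC = 0.004088 × 2.11 = 0.008626 mmol/kg = 8.626 μmol/kg
pCO2 = [CO2*]/KH = 8.626×10^-6 / 3.631×10^-2 = 238 μatm

pCO2 = 238 μatm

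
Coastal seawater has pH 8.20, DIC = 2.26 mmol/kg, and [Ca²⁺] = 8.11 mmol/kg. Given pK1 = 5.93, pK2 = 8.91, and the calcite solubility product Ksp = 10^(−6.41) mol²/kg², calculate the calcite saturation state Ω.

Ω = 7.65

α₂ = 1 / (1 + [H⁺]/K2 + [H⁺]²/(K1K2)) = 1 / (1 + 10^+0.71 + 10^-1.56)
   = 1 / (1 + 5.1286 + 0.027542) = 1/6.1562 = 0.1624
[CO3²⁻] = α₂ × DIC = 0.1624 × 2.26 = 0.3671 mmol/kg
Ksp = 10^(−6.41) = 3.890×10^-7
Ω = [Ca²⁺][CO3²⁻]/Ksp = (8.11×10^-3)(3.671×10^-4) / 3.890×10^-7 = 7.65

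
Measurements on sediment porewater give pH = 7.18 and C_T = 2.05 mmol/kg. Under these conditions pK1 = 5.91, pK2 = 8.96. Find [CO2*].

α₀ = 1 / (1 + K1/[H⁺] + K1K2/[H⁺]²) = 1 / (1 + 10^+1.27 + 10^-0.51)
   = 1 / (1 + 18.621 + 0.30903) = 1/19.930 = 0.05018
[CO2*] = α₀ × DIC = 0.05018 × 2.05 = 0.103 mmol/kg

[CO2*] = 0.103 mmol/kg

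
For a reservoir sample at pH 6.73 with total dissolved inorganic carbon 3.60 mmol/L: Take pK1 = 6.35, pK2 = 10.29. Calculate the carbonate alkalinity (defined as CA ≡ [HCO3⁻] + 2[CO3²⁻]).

CA = [HCO3⁻] + 2[CO3²⁻] = (α₁ + 2α₂)·DIC
At pH 6.73: [H⁺]/K1 = 10^-0.38 = 0.41687, K2/[H⁺] = 10^-3.56 = 0.00027542
α₁ = 1/(1 + 0.41687 + 0.00027542) = 1/1.4171 = 0.7056; α₂ = α₁·K2/[H⁺] = 0.0001944
α₁ + 2α₂ = 0.7060
CA = 0.7060 × 3.60 = 2.54 mmol/L

CA = 2.54 mmol/L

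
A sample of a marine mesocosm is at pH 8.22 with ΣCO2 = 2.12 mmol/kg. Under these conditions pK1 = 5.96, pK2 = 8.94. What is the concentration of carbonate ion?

[CO3²⁻] = 0.338 mmol/kg

α₂ = 1 / (1 + [H⁺]/K2 + [H⁺]²/(K1K2)) = 1 / (1 + 10^+0.72 + 10^-1.54)
   = 1 / (1 + 5.2481 + 0.028840) = 1/6.2769 = 0.1593
[CO3²⁻] = α₂ × DIC = 0.1593 × 2.12 = 0.338 mmol/kg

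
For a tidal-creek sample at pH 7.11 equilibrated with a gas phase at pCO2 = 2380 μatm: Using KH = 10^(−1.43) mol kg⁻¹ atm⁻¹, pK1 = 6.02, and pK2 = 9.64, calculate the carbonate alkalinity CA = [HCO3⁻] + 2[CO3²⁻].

[CO2*] = KH · pCO2 = 10^(−1.43) × 2380×10^-6 = 8.843×10^-5 mol/kg
α₀ = 1/(1 + K1/[H⁺] + K1K2/[H⁺]²) = 1/(1 + 10^+1.09 + 10^-1.44) = 0.07497
DIC = [CO2*]/α₀ = 8.843×10^-5 / 0.07497 = 1.180 mmol/kg
CA = (α₁ + 2α₂)·DIC = (0.9223 + 2×0.002722) × 1.180 = 1.09 mmol/kg

CA = 1.09 mmol/kg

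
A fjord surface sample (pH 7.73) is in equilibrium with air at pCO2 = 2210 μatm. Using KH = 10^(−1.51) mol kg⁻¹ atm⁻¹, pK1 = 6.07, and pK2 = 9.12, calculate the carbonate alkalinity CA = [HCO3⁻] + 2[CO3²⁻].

CA = 3.38 mmol/kg

[CO2*] = KH · pCO2 = 10^(−1.51) × 2210×10^-6 = 6.830×10^-5 mol/kg
α₀ = 1/(1 + K1/[H⁺] + K1K2/[H⁺]²) = 1/(1 + 10^+1.66 + 10^+0.27) = 0.02059
DIC = [CO2*]/α₀ = 6.830×10^-5 / 0.02059 = 3.317 mmol/kg
CA = (α₁ + 2α₂)·DIC = (0.9411 + 2×0.03834) × 3.317 = 3.38 mmol/kg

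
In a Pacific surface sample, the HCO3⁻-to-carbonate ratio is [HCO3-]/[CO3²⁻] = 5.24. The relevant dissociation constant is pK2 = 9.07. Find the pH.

From K2 = [H⁺][CO3²⁻]/[HCO3-]:  pH = pK2 − log₁₀([HCO3-]/[CO3²⁻])
log₁₀(5.24) = +0.719
pH = 9.07 − (+0.719) = 8.35

pH = 8.35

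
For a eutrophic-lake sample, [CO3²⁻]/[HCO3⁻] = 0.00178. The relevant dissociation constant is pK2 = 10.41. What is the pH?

pH = 7.66

From K2 = [H⁺][CO3²⁻]/[HCO3⁻]:  pH = pK2 + log₁₀([CO3²⁻]/[HCO3⁻])
log₁₀(0.00178) = -2.750
pH = 10.41 + (-2.750) = 7.66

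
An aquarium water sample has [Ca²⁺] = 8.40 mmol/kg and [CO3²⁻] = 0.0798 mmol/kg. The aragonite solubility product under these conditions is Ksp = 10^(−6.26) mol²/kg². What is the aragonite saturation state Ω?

Ω = 1.22

Ksp = 10^(−6.26) = 5.495×10^-7
Ω = [Ca²⁺][CO3²⁻]/Ksp = (8.40×10^-3)(0.0798×10^-3) / 5.495×10^-7 = 1.22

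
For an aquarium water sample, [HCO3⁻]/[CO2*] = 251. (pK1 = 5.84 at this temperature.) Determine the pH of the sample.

pH = 8.24

From K1 = [H⁺][HCO3⁻]/[CO2*]:  pH = pK1 + log₁₀([HCO3⁻]/[CO2*])
log₁₀(251) = +2.400
pH = 5.84 + (+2.400) = 8.24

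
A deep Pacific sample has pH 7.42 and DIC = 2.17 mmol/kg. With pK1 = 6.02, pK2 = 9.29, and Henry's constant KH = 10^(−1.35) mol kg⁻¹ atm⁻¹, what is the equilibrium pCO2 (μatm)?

α₀ = 1 / (1 + K1/[H⁺] + K1K2/[H⁺]²) = 1 / (1 + 10^+1.40 + 10^-0.47)
   = 1 / (1 + 25.119 + 0.33884) = 1/26.458 = 0.03780
[CO2*] = α₀ × DIC = 0.03780 × 2.17 = 0.08202 mmol/kg
pCO2 = [CO2*]/KH = 8.202×10^-5 / 4.467×10^-2 = 1840 μatm

pCO2 = 1840 μatm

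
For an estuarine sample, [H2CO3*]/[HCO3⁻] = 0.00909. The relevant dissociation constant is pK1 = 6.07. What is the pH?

pH = 8.11

From K1 = [H⁺][HCO3⁻]/[H2CO3*]:  pH = pK1 − log₁₀([H2CO3*]/[HCO3⁻])
log₁₀(0.00909) = -2.041
pH = 6.07 − (-2.041) = 8.11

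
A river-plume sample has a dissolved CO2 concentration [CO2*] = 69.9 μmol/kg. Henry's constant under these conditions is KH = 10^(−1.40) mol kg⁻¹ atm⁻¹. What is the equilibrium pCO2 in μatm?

KH = 10^(−1.40) = 3.981×10^-2 mol kg⁻¹ atm⁻¹
pCO2 = [CO2*]/KH = 69.9×10^-6 / 3.981×10^-2 = 1.76×10^-3 atm = 1760 μatm

pCO2 = 1760 μatm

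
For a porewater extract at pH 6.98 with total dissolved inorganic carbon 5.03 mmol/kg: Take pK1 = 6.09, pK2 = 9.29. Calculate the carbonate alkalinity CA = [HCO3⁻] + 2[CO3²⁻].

CA = 4.48 mmol/kg

CA = [HCO3⁻] + 2[CO3²⁻] = (α₁ + 2α₂)·DIC
At pH 6.98: [H⁺]/K1 = 10^-0.89 = 0.12882, K2/[H⁺] = 10^-2.31 = 0.0048978
α₁ = 1/(1 + 0.12882 + 0.0048978) = 1/1.1337 = 0.8820; α₂ = α₁·K2/[H⁺] = 0.004320
α₁ + 2α₂ = 0.8907
CA = 0.8907 × 5.03 = 4.48 mmol/kg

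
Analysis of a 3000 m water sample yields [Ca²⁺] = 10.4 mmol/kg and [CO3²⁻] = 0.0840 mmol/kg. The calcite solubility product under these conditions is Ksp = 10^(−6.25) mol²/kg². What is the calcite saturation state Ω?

Ω = 1.55

Ksp = 10^(−6.25) = 5.623×10^-7
Ω = [Ca²⁺][CO3²⁻]/Ksp = (10.4×10^-3)(0.0840×10^-3) / 5.623×10^-7 = 1.55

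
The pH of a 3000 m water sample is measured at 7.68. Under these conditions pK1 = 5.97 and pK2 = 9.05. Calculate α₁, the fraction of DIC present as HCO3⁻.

α₁ = 0.941

α₁ = 1 / (1 + [H⁺]/K1 + K2/[H⁺]) = 1 / (1 + 10^-1.71 + 10^-1.37)
   = 1 / (1 + 0.019498 + 0.042658) = 1/1.0622 = 0.9415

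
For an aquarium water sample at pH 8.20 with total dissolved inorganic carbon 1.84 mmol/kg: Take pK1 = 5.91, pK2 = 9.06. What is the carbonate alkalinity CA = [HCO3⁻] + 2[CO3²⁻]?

CA = [HCO3⁻] + 2[CO3²⁻] = (α₁ + 2α₂)·DIC
At pH 8.20: [H⁺]/K1 = 10^-2.29 = 0.0051286, K2/[H⁺] = 10^-0.86 = 0.13804
α₁ = 1/(1 + 0.0051286 + 0.13804) = 1/1.1432 = 0.8748; α₂ = α₁·K2/[H⁺] = 0.1208
α₁ + 2α₂ = 1.1163
CA = 1.1163 × 1.84 = 2.05 mmol/kg

CA = 2.05 mmol/kg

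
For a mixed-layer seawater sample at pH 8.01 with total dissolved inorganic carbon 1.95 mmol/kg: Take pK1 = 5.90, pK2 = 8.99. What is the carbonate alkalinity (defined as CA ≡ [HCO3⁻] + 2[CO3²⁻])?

CA = 2.12 mmol/kg

CA = [HCO3⁻] + 2[CO3²⁻] = (α₁ + 2α₂)·DIC
At pH 8.01: [H⁺]/K1 = 10^-2.11 = 0.0077625, K2/[H⁺] = 10^-0.98 = 0.10471
α₁ = 1/(1 + 0.0077625 + 0.10471) = 1/1.1125 = 0.8989; α₂ = α₁·K2/[H⁺] = 0.09413
α₁ + 2α₂ = 1.0871
CA = 1.0871 × 1.95 = 2.12 mmol/kg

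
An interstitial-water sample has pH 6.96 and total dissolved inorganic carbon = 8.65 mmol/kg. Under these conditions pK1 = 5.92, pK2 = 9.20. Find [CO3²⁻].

[CO3²⁻] = 0.0454 mmol/kg

α₂ = 1 / (1 + [H⁺]/K2 + [H⁺]²/(K1K2)) = 1 / (1 + 10^+2.24 + 10^+1.20)
   = 1 / (1 + 173.78 + 15.849) = 1/190.63 = 0.005246
[CO3²⁻] = α₂ × DIC = 0.005246 × 8.65 = 0.0454 mmol/kg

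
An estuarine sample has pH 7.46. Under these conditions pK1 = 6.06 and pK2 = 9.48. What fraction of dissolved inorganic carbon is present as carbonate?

α₂ = 0.00910

α₂ = 1 / (1 + [H⁺]/K2 + [H⁺]²/(K1K2)) = 1 / (1 + 10^+2.02 + 10^+0.62)
   = 1 / (1 + 104.71 + 4.1687) = 1/109.88 = 0.009101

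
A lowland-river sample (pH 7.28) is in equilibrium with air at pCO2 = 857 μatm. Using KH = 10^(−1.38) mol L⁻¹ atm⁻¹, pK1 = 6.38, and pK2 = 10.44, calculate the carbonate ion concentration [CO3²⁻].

[CO2*] = KH · pCO2 = 10^(−1.38) × 857×10^-6 = 3.573×10^-5 mol/L
α₀ = 1/(1 + K1/[H⁺] + K1K2/[H⁺]²) = 1/(1 + 10^+0.90 + 10^-2.26) = 0.1117
DIC = [CO2*]/α₀ = 3.573×10^-5 / 0.1117 = 0.3197 mmol/L
[CO3²⁻] = α₂·DIC; α₂ = 0.0006141, so [CO3²⁻] = 0.0006141 × 0.3197 = 0.000196 mmol/L = 0.196 μmol/L

[CO3²⁻] = 0.196 μmol/L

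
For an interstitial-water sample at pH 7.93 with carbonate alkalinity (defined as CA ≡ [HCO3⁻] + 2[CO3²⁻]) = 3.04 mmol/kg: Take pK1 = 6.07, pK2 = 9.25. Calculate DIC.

CA = [HCO3⁻] + 2[CO3²⁻] = (α₁ + 2α₂)·DIC
At pH 7.93: [H⁺]/K1 = 10^-1.86 = 0.013804, K2/[H⁺] = 10^-1.32 = 0.047863
α₁ = 1/(1 + 0.013804 + 0.047863) = 1/1.0617 = 0.9419; α₂ = α₁·K2/[H⁺] = 0.04508
α₁ + 2α₂ = 1.0321
DIC = CA / (α₁ + 2α₂) = 3.04 / 1.0321 = 2.95 mmol/kg

DIC = 2.95 mmol/kg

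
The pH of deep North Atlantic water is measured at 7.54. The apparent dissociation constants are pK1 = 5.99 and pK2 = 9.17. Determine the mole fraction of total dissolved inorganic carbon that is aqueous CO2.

α₀ = 0.0268

α₀ = 1 / (1 + K1/[H⁺] + K1K2/[H⁺]²) = 1 / (1 + 10^+1.55 + 10^-0.08)
   = 1 / (1 + 35.481 + 0.83176) = 1/37.313 = 0.02680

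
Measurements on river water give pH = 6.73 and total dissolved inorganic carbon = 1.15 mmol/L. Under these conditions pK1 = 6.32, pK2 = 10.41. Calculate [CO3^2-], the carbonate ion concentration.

α₂ = 1 / (1 + [H⁺]/K2 + [H⁺]²/(K1K2)) = 1 / (1 + 10^+3.68 + 10^+3.27)
   = 1 / (1 + 4786.3 + 1862.1) = 1/6649.4 = 0.0001504
[CO3²⁻] = α₂ × DIC = 0.0001504 × 1.15 = 0.000173 mmol/L = 0.173 μmol/L

[CO3²⁻] = 0.173 μmol/L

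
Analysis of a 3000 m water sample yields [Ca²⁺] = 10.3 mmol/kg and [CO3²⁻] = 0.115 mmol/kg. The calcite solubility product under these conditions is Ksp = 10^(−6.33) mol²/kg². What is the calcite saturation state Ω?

Ksp = 10^(−6.33) = 4.677×10^-7
Ω = [Ca²⁺][CO3²⁻]/Ksp = (10.3×10^-3)(0.115×10^-3) / 4.677×10^-7 = 2.53

Ω = 2.53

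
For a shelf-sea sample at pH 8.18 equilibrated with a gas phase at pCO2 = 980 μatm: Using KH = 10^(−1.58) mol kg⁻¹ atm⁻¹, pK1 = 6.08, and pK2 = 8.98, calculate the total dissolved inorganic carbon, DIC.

DIC = 3.79 mmol/kg

[CO2*] = KH · pCO2 = 10^(−1.58) × 980×10^-6 = 2.578×10^-5 mol/kg
α₀ = 1/(1 + K1/[H⁺] + K1K2/[H⁺]²) = 1/(1 + 10^+2.10 + 10^+1.30) = 0.006810
DIC = [CO2*]/α₀ = 2.578×10^-5 / 0.006810 = 3.79 mmol/kg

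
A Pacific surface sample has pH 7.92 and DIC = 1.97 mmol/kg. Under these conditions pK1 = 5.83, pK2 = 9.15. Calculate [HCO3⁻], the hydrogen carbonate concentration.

[HCO3⁻] = 1.85 mmol/kg

α₁ = 1 / (1 + [H⁺]/K1 + K2/[H⁺]) = 1 / (1 + 10^-2.09 + 10^-1.23)
   = 1 / (1 + 0.0081283 + 0.058884) = 1/1.0670 = 0.9372
[HCO3⁻] = α₁ × DIC = 0.9372 × 1.97 = 1.85 mmol/kg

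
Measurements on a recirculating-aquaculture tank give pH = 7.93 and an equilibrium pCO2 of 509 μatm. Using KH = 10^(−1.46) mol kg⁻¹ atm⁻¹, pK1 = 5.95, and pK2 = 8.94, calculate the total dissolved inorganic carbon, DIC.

[CO2*] = KH · pCO2 = 10^(−1.46) × 509×10^-6 = 1.765×10^-5 mol/kg
α₀ = 1/(1 + K1/[H⁺] + K1K2/[H⁺]²) = 1/(1 + 10^+1.98 + 10^+0.97) = 0.009449
DIC = [CO2*]/α₀ = 1.765×10^-5 / 0.009449 = 1.87 mmol/kg

DIC = 1.87 mmol/kg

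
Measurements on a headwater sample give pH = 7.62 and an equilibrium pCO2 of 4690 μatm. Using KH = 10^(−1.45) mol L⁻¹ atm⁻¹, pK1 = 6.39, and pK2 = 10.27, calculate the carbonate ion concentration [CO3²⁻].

[CO3²⁻] = 6.33 μmol/L

[CO2*] = KH · pCO2 = 10^(−1.45) × 4690×10^-6 = 1.664×10^-4 mol/L
α₀ = 1/(1 + K1/[H⁺] + K1K2/[H⁺]²) = 1/(1 + 10^+1.23 + 10^-1.42) = 0.05549
DIC = [CO2*]/α₀ = 1.664×10^-4 / 0.05549 = 2.999 mmol/L
[CO3²⁻] = α₂·DIC; α₂ = 0.002110, so [CO3²⁻] = 0.002110 × 2.999 = 0.00633 mmol/L = 6.33 μmol/L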